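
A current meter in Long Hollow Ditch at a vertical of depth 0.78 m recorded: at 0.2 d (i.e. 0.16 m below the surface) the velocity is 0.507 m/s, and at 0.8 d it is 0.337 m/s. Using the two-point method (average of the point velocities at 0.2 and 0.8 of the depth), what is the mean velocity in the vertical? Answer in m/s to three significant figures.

0.422 m/s

v̄ = (0.507 + 0.337) / 2 = 0.4220 m/s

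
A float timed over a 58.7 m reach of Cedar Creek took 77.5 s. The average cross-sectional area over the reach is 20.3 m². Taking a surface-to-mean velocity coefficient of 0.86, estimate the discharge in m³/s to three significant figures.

13.2 m³/s

v_surface = L / t̄ = 58.7 / 77.5 = 0.7574 m/s
v_mean = 0.86 × 0.7574 = 0.6514 m/s
Q = A × v_mean = 20.3 × 0.6514 = 13.22 m³/s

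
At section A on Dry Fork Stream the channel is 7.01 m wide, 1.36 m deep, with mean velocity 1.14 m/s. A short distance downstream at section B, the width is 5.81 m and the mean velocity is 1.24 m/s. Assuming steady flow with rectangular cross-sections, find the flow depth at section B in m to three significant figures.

Q = A₁V₁ = (7.01×1.36) × 1.14 = 10.87 m³/s
d₂ = Q/(b₂ V₂) = 10.87/(5.81×1.24) = 1.509 m

1.51 m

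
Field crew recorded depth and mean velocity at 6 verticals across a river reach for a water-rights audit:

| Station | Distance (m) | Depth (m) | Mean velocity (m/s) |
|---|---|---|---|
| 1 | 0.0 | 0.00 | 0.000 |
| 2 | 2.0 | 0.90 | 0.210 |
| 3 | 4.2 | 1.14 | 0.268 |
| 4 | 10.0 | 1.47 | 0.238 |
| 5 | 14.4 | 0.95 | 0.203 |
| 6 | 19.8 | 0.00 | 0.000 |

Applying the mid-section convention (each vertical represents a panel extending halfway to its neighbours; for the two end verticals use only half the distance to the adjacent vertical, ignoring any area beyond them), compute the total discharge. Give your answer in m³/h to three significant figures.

w_2 = (4.2 − 0.0)/2 = 2.1 m; q_2 = 0.210 × 0.90 × 2.1 = 0.3969 m³/s
w_3 = (10.0 − 2.0)/2 = 4 m; q_3 = 0.268 × 1.14 × 4 = 1.222 m³/s
w_4 = (14.4 − 4.2)/2 = 5.1 m; q_4 = 0.238 × 1.47 × 5.1 = 1.784 m³/s
w_5 = (19.8 − 10.0)/2 = 4.9 m; q_5 = 0.203 × 0.95 × 4.9 = 0.9450 m³/s
Stations 1, 6 contribute zero (depth or velocity is 0).
Q = Σ qᵢ = 4.348 m³/s
= 4.348 × 3600 = 15650 m³/h

15700 m³/h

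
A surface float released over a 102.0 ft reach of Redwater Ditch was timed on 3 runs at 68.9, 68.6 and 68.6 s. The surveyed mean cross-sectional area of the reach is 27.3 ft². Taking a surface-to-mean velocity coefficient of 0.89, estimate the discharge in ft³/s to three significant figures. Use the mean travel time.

t̄ = (68.9 + 68.6 + 68.6) / 3 = 68.7 s
v_surface = L / t̄ = 102.0 / 68.7 = 1.485 ft/s
v_mean = 0.89 × 1.485 = 1.321 ft/s
Q = A × v_mean = 27.3 × 1.321 = 36.07 ft³/s

36.1 ft³/s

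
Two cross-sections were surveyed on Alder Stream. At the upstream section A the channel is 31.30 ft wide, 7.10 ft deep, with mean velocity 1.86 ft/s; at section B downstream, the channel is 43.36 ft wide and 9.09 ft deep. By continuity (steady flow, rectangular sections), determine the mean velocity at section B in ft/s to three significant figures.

1.05 ft/s

Q = A₁V₁ = (31.30×7.10) × 1.86 = 413.3 ft³/s
A₂ = 43.36 × 9.09 = 394.1 ft²
V₂ = Q/A₂ = 413.3/394.1 = 1.049 ft/s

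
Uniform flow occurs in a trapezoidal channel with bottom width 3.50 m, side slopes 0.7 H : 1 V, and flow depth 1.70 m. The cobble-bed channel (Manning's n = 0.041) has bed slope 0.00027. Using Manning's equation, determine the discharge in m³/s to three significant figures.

3.28 m³/s

A = (b + z·y)·y = (3.50 + 0.7×1.70)×1.70 = 7.973 m²
P = b + 2y√(1+z²) = 3.50 + 2×1.70×√(1+0.7²) = 7.650 m
R = A/P = 7.973/7.650 = 1.042 m
Q = (1/n)·A·R^(2/3)·S^(1/2) = (1/0.041) × 7.973 × 1.042^(2/3) × 0.00027^(1/2) = 3.285 m³/s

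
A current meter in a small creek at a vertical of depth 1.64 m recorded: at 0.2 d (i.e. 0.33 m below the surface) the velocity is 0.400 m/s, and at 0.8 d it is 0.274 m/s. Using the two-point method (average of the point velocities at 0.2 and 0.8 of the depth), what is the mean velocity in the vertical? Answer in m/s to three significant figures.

v̄ = (0.400 + 0.274) / 2 = 0.3370 m/s

0.337 m/s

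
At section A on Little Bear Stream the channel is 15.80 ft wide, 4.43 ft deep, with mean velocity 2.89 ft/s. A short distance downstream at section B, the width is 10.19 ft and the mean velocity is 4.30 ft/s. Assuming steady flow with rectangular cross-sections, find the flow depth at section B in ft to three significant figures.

Q = A₁V₁ = (15.80×4.43) × 2.89 = 202.3 ft³/s
d₂ = Q/(b₂ V₂) = 202.3/(10.19×4.30) = 4.617 ft

4.62 ft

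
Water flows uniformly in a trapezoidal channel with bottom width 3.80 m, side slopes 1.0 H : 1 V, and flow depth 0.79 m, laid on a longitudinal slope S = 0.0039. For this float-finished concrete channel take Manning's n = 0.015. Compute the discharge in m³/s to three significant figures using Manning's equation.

A = (b + z·y)·y = (3.80 + 1.0×0.79)×0.79 = 3.626 m²
P = b + 2y√(1+z²) = 3.80 + 2×0.79×√(1+1.0²) = 6.034 m
R = A/P = 3.626/6.034 = 0.6009 m
Q = (1/n)·A·R^(2/3)·S^(1/2) = (1/0.015) × 3.626 × 0.6009^(2/3) × 0.0039^(1/2) = 10.75 m³/s

10.8 m³/s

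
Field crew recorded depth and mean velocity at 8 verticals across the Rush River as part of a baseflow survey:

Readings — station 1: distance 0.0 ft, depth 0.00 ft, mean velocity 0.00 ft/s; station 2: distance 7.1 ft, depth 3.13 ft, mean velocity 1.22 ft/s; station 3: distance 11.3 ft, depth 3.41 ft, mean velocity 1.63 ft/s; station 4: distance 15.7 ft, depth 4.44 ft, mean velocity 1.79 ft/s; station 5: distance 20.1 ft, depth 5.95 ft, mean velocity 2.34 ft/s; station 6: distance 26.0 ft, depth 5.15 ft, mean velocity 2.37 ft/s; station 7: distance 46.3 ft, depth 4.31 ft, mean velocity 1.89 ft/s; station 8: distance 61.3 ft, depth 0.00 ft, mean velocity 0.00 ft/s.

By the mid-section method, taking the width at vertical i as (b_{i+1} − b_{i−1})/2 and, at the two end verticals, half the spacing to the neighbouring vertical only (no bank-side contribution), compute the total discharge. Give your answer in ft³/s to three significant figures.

456 ft³/s

w_2 = (11.3 − 0.0)/2 = 5.65 ft; q_2 = 1.22 × 3.13 × 5.65 = 21.58 ft³/s
w_3 = (15.7 − 7.1)/2 = 4.3 ft; q_3 = 1.63 × 3.41 × 4.3 = 23.90 ft³/s
w_4 = (20.1 − 11.3)/2 = 4.4 ft; q_4 = 1.79 × 4.44 × 4.4 = 34.97 ft³/s
w_5 = (26.0 − 15.7)/2 = 5.15 ft; q_5 = 2.34 × 5.95 × 5.15 = 71.70 ft³/s
w_6 = (46.3 − 20.1)/2 = 13.1 ft; q_6 = 2.37 × 5.15 × 13.1 = 159.9 ft³/s
w_7 = (61.3 − 26.0)/2 = 17.65 ft; q_7 = 1.89 × 4.31 × 17.65 = 143.8 ft³/s
Stations 1, 8 contribute zero (depth or velocity is 0).
Q = Σ qᵢ = 455.8 ft³/s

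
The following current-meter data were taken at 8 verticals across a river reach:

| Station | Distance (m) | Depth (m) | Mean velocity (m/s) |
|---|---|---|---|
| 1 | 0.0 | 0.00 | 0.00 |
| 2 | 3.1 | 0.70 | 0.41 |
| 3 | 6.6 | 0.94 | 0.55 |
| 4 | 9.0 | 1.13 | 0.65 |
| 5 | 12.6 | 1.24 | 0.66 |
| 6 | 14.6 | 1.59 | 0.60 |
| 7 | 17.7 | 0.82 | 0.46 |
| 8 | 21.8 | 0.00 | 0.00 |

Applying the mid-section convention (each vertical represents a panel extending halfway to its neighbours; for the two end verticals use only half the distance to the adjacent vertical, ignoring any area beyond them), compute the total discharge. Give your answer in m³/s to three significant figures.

w_2 = (6.6 − 0.0)/2 = 3.3 m; q_2 = 0.41 × 0.70 × 3.3 = 0.9471 m³/s
w_3 = (9.0 − 3.1)/2 = 2.95 m; q_3 = 0.55 × 0.94 × 2.95 = 1.525 m³/s
w_4 = (12.6 − 6.6)/2 = 3 m; q_4 = 0.65 × 1.13 × 3 = 2.204 m³/s
w_5 = (14.6 − 9.0)/2 = 2.8 m; q_5 = 0.66 × 1.24 × 2.8 = 2.292 m³/s
w_6 = (17.7 − 12.6)/2 = 2.55 m; q_6 = 0.60 × 1.59 × 2.55 = 2.433 m³/s
w_7 = (21.8 − 14.6)/2 = 3.6 m; q_7 = 0.46 × 0.82 × 3.6 = 1.358 m³/s
Stations 1, 8 contribute zero (depth or velocity is 0).
Q = Σ qᵢ = 10.76 m³/s

10.8 m³/s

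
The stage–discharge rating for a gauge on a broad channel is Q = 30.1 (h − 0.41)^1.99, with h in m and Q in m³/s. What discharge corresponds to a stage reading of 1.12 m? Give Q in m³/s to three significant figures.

15.2 m³/s

Q = 30.1 × (1.12 − 0.41)^1.99 = 30.1 × 0.71^1.99 = 15.23 m³/s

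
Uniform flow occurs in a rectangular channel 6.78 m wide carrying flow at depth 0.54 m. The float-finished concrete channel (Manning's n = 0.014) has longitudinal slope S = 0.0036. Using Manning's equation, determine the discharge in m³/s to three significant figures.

A = b·y = 6.78 × 0.54 = 3.661 m²
P = b + 2y = 6.78 + 2×0.54 = 7.860 m
R = A/P = 3.661/7.860 = 0.4658 m
Q = (1/n)·A·R^(2/3)·S^(1/2) = (1/0.014) × 3.661 × 0.4658^(2/3) × 0.0036^(1/2) = 9.429 m³/s

9.43 m³/s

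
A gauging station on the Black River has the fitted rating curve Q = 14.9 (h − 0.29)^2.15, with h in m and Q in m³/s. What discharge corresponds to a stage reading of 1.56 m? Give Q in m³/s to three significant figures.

Q = 14.9 × (1.56 − 0.29)^2.15 = 14.9 × 1.27^2.15 = 24.91 m³/s

24.9 m³/s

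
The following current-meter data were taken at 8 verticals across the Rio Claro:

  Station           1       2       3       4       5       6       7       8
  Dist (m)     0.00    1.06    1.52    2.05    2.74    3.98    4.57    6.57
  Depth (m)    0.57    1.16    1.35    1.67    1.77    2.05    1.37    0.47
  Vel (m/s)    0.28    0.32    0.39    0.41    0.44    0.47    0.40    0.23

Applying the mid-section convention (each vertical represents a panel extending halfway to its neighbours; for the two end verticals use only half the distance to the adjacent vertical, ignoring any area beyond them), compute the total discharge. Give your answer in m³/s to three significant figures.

w_1 = (1.06 − 0.00)/2 = 0.53 m; q_1 = 0.28 × 0.57 × 0.53 = 0.08459 m³/s
w_2 = (1.52 − 0.00)/2 = 0.76 m; q_2 = 0.32 × 1.16 × 0.76 = 0.2821 m³/s
w_3 = (2.05 − 1.06)/2 = 0.495 m; q_3 = 0.39 × 1.35 × 0.495 = 0.2606 m³/s
w_4 = (2.74 − 1.52)/2 = 0.61 m; q_4 = 0.41 × 1.67 × 0.61 = 0.4177 m³/s
w_5 = (3.98 − 2.05)/2 = 0.965 m; q_5 = 0.44 × 1.77 × 0.965 = 0.7515 m³/s
w_6 = (4.57 − 2.74)/2 = 0.915 m; q_6 = 0.47 × 2.05 × 0.915 = 0.8816 m³/s
w_7 = (6.57 − 3.98)/2 = 1.295 m; q_7 = 0.40 × 1.37 × 1.295 = 0.7097 m³/s
w_8 = (6.57 − 4.57)/2 = 1 m; q_8 = 0.23 × 0.47 × 1 = 0.1081 m³/s
Q = Σ qᵢ = 3.496 m³/s

3.50 m³/s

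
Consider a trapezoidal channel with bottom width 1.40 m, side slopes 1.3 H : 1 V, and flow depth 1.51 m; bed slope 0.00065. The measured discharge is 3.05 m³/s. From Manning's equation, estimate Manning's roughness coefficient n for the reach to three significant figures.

0.0366

A = (b + z·y)·y = (1.40 + 1.3×1.51)×1.51 = 5.078 m²
P = b + 2y√(1+z²) = 1.40 + 2×1.51×√(1+1.3²) = 6.353 m
R = A/P = 5.078/6.353 = 0.7993 m
n = (1/Q)·A·R^(2/3)·S^(1/2) = (1/3.05) × 5.078 × 0.8613 × 0.02550 = 0.03656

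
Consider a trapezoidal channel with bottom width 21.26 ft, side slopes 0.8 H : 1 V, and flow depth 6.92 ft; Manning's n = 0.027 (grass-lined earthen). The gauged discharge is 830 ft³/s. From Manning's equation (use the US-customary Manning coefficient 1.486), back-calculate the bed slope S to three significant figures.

A = (b + z·y)·y = (21.26 + 0.8×6.92)×6.92 = 185.4 ft²
P = b + 2y√(1+z²) = 21.26 + 2×6.92×√(1+0.8²) = 38.98 ft
R = A/P = 185.4/38.98 = 4.757 ft
S = (Q·n / (1.486·A·R^(2/3)))² = (830×0.027 / (1.486×185.4×2.828))² = 0.0008269

0.000827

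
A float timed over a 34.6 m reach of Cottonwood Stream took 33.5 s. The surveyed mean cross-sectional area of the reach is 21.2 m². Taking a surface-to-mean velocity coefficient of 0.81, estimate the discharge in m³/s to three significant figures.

v_surface = L / t̄ = 34.6 / 33.5 = 1.033 m/s
v_mean = 0.81 × 1.033 = 0.8366 m/s
Q = A × v_mean = 21.2 × 0.8366 = 17.74 m³/s

17.7 m³/s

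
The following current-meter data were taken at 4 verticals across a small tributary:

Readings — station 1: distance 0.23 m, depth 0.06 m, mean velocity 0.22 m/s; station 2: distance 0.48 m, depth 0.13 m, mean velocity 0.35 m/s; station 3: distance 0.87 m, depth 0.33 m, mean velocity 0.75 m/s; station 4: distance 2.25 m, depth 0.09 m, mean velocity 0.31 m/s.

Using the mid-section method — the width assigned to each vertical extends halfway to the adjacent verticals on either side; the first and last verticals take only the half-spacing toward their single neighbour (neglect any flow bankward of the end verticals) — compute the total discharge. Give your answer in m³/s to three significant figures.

0.254 m³/s

w_1 = (0.48 − 0.23)/2 = 0.125 m; q_1 = 0.22 × 0.06 × 0.125 = 0.001650 m³/s
w_2 = (0.87 − 0.23)/2 = 0.32 m; q_2 = 0.35 × 0.13 × 0.32 = 0.01456 m³/s
w_3 = (2.25 − 0.48)/2 = 0.885 m; q_3 = 0.75 × 0.33 × 0.885 = 0.2190 m³/s
w_4 = (2.25 − 0.87)/2 = 0.69 m; q_4 = 0.31 × 0.09 × 0.69 = 0.01925 m³/s
Q = Σ qᵢ = 0.2545 m³/s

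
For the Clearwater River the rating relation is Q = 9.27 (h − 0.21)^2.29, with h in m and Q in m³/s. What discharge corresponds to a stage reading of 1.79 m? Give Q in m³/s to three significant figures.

Q = 9.27 × (1.79 − 0.21)^2.29 = 9.27 × 1.58^2.29 = 26.42 m³/s

26.4 m³/s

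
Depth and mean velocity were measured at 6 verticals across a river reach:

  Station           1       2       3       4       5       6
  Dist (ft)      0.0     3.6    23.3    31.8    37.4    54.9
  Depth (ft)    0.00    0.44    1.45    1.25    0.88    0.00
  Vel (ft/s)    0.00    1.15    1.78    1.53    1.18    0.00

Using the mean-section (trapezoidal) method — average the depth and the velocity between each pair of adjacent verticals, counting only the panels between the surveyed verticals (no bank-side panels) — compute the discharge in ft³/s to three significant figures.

Panel 1-2: Δb = 3.6 ft, d̄ = (0.00+0.44)/2 = 0.22, v̄ = (0.00+1.15)/2 = 0.575 → q = 3.6×0.22×0.575 = 0.4554 ft³/s
Panel 2-3: Δb = 19.7 ft, d̄ = (0.44+1.45)/2 = 0.945, v̄ = (1.15+1.78)/2 = 1.465 → q = 19.7×0.945×1.465 = 27.27 ft³/s
Panel 3-4: Δb = 8.5 ft, d̄ = (1.45+1.25)/2 = 1.35, v̄ = (1.78+1.53)/2 = 1.655 → q = 8.5×1.35×1.655 = 18.99 ft³/s
Panel 4-5: Δb = 5.6 ft, d̄ = (1.25+0.88)/2 = 1.065, v̄ = (1.53+1.18)/2 = 1.355 → q = 5.6×1.065×1.355 = 8.081 ft³/s
Panel 5-6: Δb = 17.5 ft, d̄ = (0.88+0.00)/2 = 0.44, v̄ = (1.18+0.00)/2 = 0.59 → q = 17.5×0.44×0.59 = 4.543 ft³/s
Q = Σ q = 59.34 ft³/s

59.3 ft³/s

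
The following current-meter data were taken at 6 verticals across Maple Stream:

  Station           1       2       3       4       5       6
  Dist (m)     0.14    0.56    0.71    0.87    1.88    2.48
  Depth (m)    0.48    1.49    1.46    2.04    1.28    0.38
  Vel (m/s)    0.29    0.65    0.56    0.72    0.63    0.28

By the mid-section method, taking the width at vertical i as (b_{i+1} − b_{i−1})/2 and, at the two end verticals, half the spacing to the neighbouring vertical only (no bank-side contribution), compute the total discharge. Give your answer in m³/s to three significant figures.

w_1 = (0.56 − 0.14)/2 = 0.21 m; q_1 = 0.29 × 0.48 × 0.21 = 0.02923 m³/s
w_2 = (0.71 − 0.14)/2 = 0.285 m; q_2 = 0.65 × 1.49 × 0.285 = 0.2760 m³/s
w_3 = (0.87 − 0.56)/2 = 0.155 m; q_3 = 0.56 × 1.46 × 0.155 = 0.1267 m³/s
w_4 = (1.88 − 0.71)/2 = 0.585 m; q_4 = 0.72 × 2.04 × 0.585 = 0.8592 m³/s
w_5 = (2.48 − 0.87)/2 = 0.805 m; q_5 = 0.63 × 1.28 × 0.805 = 0.6492 m³/s
w_6 = (2.48 − 1.88)/2 = 0.3 m; q_6 = 0.28 × 0.38 × 0.3 = 0.03192 m³/s
Q = Σ qᵢ = 1.972 m³/s

1.97 m³/s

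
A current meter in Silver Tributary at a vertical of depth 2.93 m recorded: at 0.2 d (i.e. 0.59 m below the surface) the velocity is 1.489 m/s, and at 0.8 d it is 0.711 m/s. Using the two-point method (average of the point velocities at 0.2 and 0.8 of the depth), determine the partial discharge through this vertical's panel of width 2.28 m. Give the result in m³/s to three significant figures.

7.35 m³/s

v̄ = (1.489 + 0.711) / 2 = 1.100 m/s
q = v̄ × d × w = 1.100 × 2.93 × 2.28 = 7.348 m³/s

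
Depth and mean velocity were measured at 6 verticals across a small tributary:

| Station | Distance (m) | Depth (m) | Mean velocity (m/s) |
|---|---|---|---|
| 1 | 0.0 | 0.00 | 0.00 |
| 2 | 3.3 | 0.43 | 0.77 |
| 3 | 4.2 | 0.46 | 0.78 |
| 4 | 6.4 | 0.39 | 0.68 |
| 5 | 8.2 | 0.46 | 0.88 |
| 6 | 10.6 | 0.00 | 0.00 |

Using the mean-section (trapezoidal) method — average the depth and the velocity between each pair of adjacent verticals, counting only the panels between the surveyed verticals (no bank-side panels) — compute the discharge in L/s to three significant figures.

Panel 1-2: Δb = 3.3 m, d̄ = (0.00+0.43)/2 = 0.215, v̄ = (0.00+0.77)/2 = 0.385 → q = 3.3×0.215×0.385 = 0.2732 m³/s
Panel 2-3: Δb = 0.9 m, d̄ = (0.43+0.46)/2 = 0.445, v̄ = (0.77+0.78)/2 = 0.775 → q = 0.9×0.445×0.775 = 0.3104 m³/s
Panel 3-4: Δb = 2.2 m, d̄ = (0.46+0.39)/2 = 0.425, v̄ = (0.78+0.68)/2 = 0.73 → q = 2.2×0.425×0.73 = 0.6826 m³/s
Panel 4-5: Δb = 1.8 m, d̄ = (0.39+0.46)/2 = 0.425, v̄ = (0.68+0.88)/2 = 0.78 → q = 1.8×0.425×0.78 = 0.5967 m³/s
Panel 5-6: Δb = 2.4 m, d̄ = (0.46+0.00)/2 = 0.23, v̄ = (0.88+0.00)/2 = 0.44 → q = 2.4×0.23×0.44 = 0.2429 m³/s
Q = Σ q = 2.106 m³/s
= 2.106 × 1000 = 2106 L/s

2110 L/s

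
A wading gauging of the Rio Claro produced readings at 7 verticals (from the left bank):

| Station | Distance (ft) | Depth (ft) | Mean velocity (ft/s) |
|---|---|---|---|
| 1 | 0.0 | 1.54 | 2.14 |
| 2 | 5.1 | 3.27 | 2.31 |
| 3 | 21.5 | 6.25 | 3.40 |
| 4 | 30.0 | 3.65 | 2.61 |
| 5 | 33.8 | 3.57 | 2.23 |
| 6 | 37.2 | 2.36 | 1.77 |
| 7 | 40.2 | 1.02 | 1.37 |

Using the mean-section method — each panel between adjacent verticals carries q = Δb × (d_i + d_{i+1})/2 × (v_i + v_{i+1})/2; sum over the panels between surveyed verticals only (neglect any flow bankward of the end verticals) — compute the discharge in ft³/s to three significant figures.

Panel 1-2: Δb = 5.1 ft, d̄ = (1.54+3.27)/2 = 2.405, v̄ = (2.14+2.31)/2 = 2.225 → q = 5.1×2.405×2.225 = 27.29 ft³/s
Panel 2-3: Δb = 16.4 ft, d̄ = (3.27+6.25)/2 = 4.76, v̄ = (2.31+3.40)/2 = 2.855 → q = 16.4×4.76×2.855 = 222.9 ft³/s
Panel 3-4: Δb = 8.5 ft, d̄ = (6.25+3.65)/2 = 4.95, v̄ = (3.40+2.61)/2 = 3.005 → q = 8.5×4.95×3.005 = 126.4 ft³/s
Panel 4-5: Δb = 3.8 ft, d̄ = (3.65+3.57)/2 = 3.61, v̄ = (2.61+2.23)/2 = 2.42 → q = 3.8×3.61×2.42 = 33.20 ft³/s
Panel 5-6: Δb = 3.4 ft, d̄ = (3.57+2.36)/2 = 2.965, v̄ = (2.23+1.77)/2 = 2 → q = 3.4×2.965×2 = 20.16 ft³/s
Panel 6-7: Δb = 3 ft, d̄ = (2.36+1.02)/2 = 1.69, v̄ = (1.77+1.37)/2 = 1.57 → q = 3×1.69×1.57 = 7.960 ft³/s
Q = Σ q = 437.9 ft³/s

438 ft³/s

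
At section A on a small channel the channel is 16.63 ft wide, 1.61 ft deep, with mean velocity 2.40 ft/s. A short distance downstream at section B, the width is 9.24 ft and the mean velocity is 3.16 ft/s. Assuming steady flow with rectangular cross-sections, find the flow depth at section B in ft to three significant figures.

2.20 ft

Q = A₁V₁ = (16.63×1.61) × 2.40 = 64.26 ft³/s
d₂ = Q/(b₂ V₂) = 64.26/(9.24×3.16) = 2.201 ft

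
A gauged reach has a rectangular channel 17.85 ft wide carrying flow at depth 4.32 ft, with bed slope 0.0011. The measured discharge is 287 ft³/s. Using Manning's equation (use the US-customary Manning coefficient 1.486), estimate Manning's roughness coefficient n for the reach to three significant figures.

0.0270

A = b·y = 17.85 × 4.32 = 77.11 ft²
P = b + 2y = 17.85 + 2×4.32 = 26.49 ft
R = A/P = 77.11/26.49 = 2.911 ft
n = (1.486/Q)·A·R^(2/3)·S^(1/2) = (1.486/287) × 77.11 × 2.039 × 0.03317 = 0.02700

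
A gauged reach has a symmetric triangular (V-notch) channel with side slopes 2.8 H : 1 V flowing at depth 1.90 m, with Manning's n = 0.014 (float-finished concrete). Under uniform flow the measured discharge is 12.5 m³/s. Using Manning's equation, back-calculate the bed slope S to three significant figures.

A = z·y² = 2.8×1.90² = 10.11 m²
P = 2y√(1+z²) = 2×1.90×√(1+2.8²) = 11.30 m
R = A/P = 10.11/11.30 = 0.8947 m
S = (Q·n / (1·A·R^(2/3)))² = (12.5×0.014 / (1×10.11×0.9285))² = 0.0003477

0.000348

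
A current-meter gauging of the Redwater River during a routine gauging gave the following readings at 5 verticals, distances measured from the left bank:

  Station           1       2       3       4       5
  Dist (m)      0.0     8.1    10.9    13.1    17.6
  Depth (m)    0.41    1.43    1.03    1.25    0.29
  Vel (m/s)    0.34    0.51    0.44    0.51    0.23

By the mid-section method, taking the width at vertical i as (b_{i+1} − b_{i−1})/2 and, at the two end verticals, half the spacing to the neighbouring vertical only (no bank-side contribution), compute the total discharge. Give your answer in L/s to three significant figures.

7960 L/s

w_1 = (8.1 − 0.0)/2 = 4.05 m; q_1 = 0.34 × 0.41 × 4.05 = 0.5646 m³/s
w_2 = (10.9 − 0.0)/2 = 5.45 m; q_2 = 0.51 × 1.43 × 5.45 = 3.975 m³/s
w_3 = (13.1 − 8.1)/2 = 2.5 m; q_3 = 0.44 × 1.03 × 2.5 = 1.133 m³/s
w_4 = (17.6 − 10.9)/2 = 3.35 m; q_4 = 0.51 × 1.25 × 3.35 = 2.136 m³/s
w_5 = (17.6 − 13.1)/2 = 2.25 m; q_5 = 0.23 × 0.29 × 2.25 = 0.1501 m³/s
Q = Σ qᵢ = 7.958 m³/s
= 7.958 × 1000 = 7958 L/s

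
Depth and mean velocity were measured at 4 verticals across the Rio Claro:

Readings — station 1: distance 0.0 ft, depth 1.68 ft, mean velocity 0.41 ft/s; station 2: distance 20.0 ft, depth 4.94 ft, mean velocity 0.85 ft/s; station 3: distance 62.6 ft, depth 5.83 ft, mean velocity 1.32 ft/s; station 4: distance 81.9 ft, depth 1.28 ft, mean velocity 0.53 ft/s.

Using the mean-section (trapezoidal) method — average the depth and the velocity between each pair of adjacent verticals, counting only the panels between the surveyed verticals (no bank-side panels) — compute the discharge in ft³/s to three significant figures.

354 ft³/s

Panel 1-2: Δb = 20 ft, d̄ = (1.68+4.94)/2 = 3.31, v̄ = (0.41+0.85)/2 = 0.63 → q = 20×3.31×0.63 = 41.71 ft³/s
Panel 2-3: Δb = 42.6 ft, d̄ = (4.94+5.83)/2 = 5.385, v̄ = (0.85+1.32)/2 = 1.085 → q = 42.6×5.385×1.085 = 248.9 ft³/s
Panel 3-4: Δb = 19.3 ft, d̄ = (5.83+1.28)/2 = 3.555, v̄ = (1.32+0.53)/2 = 0.925 → q = 19.3×3.555×0.925 = 63.47 ft³/s
Q = Σ q = 354.1 ft³/s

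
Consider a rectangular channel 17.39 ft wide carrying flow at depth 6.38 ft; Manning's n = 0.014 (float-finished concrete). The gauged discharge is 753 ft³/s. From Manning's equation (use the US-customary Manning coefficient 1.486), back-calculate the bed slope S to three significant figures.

A = b·y = 17.39 × 6.38 = 110.9 ft²
P = b + 2y = 17.39 + 2×6.38 = 30.15 ft
R = A/P = 110.9/30.15 = 3.680 ft
S = (Q·n / (1.486·A·R^(2/3)))² = (753×0.014 / (1.486×110.9×2.384))² = 0.0007197

0.000720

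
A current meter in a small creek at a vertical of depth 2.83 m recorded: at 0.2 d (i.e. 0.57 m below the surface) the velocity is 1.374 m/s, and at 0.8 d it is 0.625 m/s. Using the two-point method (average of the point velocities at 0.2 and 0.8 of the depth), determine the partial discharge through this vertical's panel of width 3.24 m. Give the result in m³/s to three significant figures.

9.16 m³/s

v̄ = (1.374 + 0.625) / 2 = 0.9995 m/s
q = v̄ × d × w = 0.9995 × 2.83 × 3.24 = 9.165 m³/s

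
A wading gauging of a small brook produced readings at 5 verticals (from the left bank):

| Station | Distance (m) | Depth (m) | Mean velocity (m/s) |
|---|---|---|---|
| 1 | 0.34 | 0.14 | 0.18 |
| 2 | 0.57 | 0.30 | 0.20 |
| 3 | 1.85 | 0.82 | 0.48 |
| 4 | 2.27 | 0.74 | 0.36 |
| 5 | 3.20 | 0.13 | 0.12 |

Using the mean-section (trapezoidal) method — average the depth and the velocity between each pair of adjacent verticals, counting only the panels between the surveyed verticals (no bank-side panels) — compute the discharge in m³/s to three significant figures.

0.488 m³/s

Panel 1-2: Δb = 0.23 m, d̄ = (0.14+0.30)/2 = 0.22, v̄ = (0.18+0.20)/2 = 0.19 → q = 0.23×0.22×0.19 = 0.009614 m³/s
Panel 2-3: Δb = 1.28 m, d̄ = (0.30+0.82)/2 = 0.56, v̄ = (0.20+0.48)/2 = 0.34 → q = 1.28×0.56×0.34 = 0.2437 m³/s
Panel 3-4: Δb = 0.42 m, d̄ = (0.82+0.74)/2 = 0.78, v̄ = (0.48+0.36)/2 = 0.42 → q = 0.42×0.78×0.42 = 0.1376 m³/s
Panel 4-5: Δb = 0.93 m, d̄ = (0.74+0.13)/2 = 0.435, v̄ = (0.36+0.12)/2 = 0.24 → q = 0.93×0.435×0.24 = 0.09709 m³/s
Q = Σ q = 0.4880 m³/s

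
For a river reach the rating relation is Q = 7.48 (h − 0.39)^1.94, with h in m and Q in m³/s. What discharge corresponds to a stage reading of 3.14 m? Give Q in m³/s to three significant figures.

Q = 7.48 × (3.14 − 0.39)^1.94 = 7.48 × 2.75^1.94 = 53.24 m³/s

53.2 m³/s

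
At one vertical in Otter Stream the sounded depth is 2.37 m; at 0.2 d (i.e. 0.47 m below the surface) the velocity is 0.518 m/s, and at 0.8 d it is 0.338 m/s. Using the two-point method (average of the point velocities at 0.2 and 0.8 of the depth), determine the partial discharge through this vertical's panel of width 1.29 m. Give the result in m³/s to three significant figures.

1.31 m³/s

v̄ = (0.518 + 0.338) / 2 = 0.4280 m/s
q = v̄ × d × w = 0.4280 × 2.37 × 1.29 = 1.309 m³/s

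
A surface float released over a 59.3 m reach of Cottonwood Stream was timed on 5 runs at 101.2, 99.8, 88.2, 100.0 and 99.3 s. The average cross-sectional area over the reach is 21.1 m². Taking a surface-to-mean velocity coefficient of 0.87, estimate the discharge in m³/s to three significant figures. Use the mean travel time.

11.1 m³/s

t̄ = (101.2 + 99.8 + 88.2 + 100.0 + 99.3) / 5 = 97.7 s
v_surface = L / t̄ = 59.3 / 97.7 = 0.6070 m/s
v_mean = 0.87 × 0.6070 = 0.5281 m/s
Q = A × v_mean = 21.1 × 0.5281 = 11.14 m³/s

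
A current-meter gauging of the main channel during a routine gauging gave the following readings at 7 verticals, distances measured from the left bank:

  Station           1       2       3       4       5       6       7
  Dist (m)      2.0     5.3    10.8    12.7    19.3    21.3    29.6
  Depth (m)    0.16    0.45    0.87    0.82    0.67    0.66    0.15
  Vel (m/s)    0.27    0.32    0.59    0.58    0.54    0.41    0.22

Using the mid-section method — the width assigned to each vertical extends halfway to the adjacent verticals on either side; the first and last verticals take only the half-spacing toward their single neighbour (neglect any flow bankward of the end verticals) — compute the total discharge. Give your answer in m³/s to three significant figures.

w_1 = (5.3 − 2.0)/2 = 1.65 m; q_1 = 0.27 × 0.16 × 1.65 = 0.07128 m³/s
w_2 = (10.8 − 2.0)/2 = 4.4 m; q_2 = 0.32 × 0.45 × 4.4 = 0.6336 m³/s
w_3 = (12.7 − 5.3)/2 = 3.7 m; q_3 = 0.59 × 0.87 × 3.7 = 1.899 m³/s
w_4 = (19.3 − 10.8)/2 = 4.25 m; q_4 = 0.58 × 0.82 × 4.25 = 2.021 m³/s
w_5 = (21.3 − 12.7)/2 = 4.3 m; q_5 = 0.54 × 0.67 × 4.3 = 1.556 m³/s
w_6 = (29.6 − 19.3)/2 = 5.15 m; q_6 = 0.41 × 0.66 × 5.15 = 1.394 m³/s
w_7 = (29.6 − 21.3)/2 = 4.15 m; q_7 = 0.22 × 0.15 × 4.15 = 0.1370 m³/s
Q = Σ qᵢ = 7.712 m³/s

7.71 m³/s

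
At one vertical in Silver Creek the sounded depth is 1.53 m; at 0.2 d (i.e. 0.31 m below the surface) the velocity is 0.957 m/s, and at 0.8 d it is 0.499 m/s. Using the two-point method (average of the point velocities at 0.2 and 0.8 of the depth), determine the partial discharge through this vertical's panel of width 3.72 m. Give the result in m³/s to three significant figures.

4.14 m³/s

v̄ = (0.957 + 0.499) / 2 = 0.7280 m/s
q = v̄ × d × w = 0.7280 × 1.53 × 3.72 = 4.143 m³/s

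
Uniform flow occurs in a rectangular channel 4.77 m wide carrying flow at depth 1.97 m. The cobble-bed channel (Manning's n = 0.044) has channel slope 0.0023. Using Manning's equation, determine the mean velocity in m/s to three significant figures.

A = b·y = 4.77 × 1.97 = 9.397 m²
P = b + 2y = 4.77 + 2×1.97 = 8.710 m
R = A/P = 9.397/8.710 = 1.079 m
Q = (1/n)·A·R^(2/3)·S^(1/2) = (1/0.044) × 9.397 × 1.079^(2/3) × 0.0023^(1/2) = 10.77 m³/s
V = Q/A = 10.77/9.397 = 1.147 m/s

1.15 m/s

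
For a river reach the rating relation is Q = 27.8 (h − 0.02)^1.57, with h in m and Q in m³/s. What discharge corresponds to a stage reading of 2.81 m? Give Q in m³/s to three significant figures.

Q = 27.8 × (2.81 − 0.02)^1.57 = 27.8 × 2.79^1.57 = 139.2 m³/s

139 m³/s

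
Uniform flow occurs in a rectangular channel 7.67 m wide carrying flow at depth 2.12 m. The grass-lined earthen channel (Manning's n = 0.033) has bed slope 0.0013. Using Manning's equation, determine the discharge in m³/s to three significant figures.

A = b·y = 7.67 × 2.12 = 16.26 m²
P = b + 2y = 7.67 + 2×2.12 = 11.91 m
R = A/P = 16.26/11.91 = 1.365 m
Q = (1/n)·A·R^(2/3)·S^(1/2) = (1/0.033) × 16.26 × 1.365^(2/3) × 0.0013^(1/2) = 21.86 m³/s

21.9 m³/s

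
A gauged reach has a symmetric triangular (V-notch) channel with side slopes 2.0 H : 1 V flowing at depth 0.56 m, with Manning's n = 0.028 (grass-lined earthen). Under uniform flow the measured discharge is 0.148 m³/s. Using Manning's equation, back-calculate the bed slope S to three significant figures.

A = z·y² = 2.0×0.56² = 0.6272 m²
P = 2y√(1+z²) = 2×0.56×√(1+2.0²) = 2.504 m
R = A/P = 0.6272/2.504 = 0.2504 m
S = (Q·n / (1·A·R^(2/3)))² = (0.148×0.028 / (1×0.6272×0.3973))² = 0.0002765

0.000277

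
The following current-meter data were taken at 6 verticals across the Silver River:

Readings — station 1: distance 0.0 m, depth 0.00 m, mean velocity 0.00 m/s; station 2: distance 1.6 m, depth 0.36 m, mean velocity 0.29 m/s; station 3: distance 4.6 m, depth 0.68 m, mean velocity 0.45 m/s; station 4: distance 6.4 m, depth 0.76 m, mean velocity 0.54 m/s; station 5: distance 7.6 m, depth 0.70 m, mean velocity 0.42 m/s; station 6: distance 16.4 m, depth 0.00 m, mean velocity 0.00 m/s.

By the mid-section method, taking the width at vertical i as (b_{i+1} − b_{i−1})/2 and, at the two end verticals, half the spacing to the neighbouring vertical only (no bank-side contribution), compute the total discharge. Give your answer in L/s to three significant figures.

w_2 = (4.6 − 0.0)/2 = 2.3 m; q_2 = 0.29 × 0.36 × 2.3 = 0.2401 m³/s
w_3 = (6.4 − 1.6)/2 = 2.4 m; q_3 = 0.45 × 0.68 × 2.4 = 0.7344 m³/s
w_4 = (7.6 − 4.6)/2 = 1.5 m; q_4 = 0.54 × 0.76 × 1.5 = 0.6156 m³/s
w_5 = (16.4 − 6.4)/2 = 5 m; q_5 = 0.42 × 0.70 × 5 = 1.470 m³/s
Stations 1, 6 contribute zero (depth or velocity is 0).
Q = Σ qᵢ = 3.060 m³/s
= 3.060 × 1000 = 3060 L/s

3060 L/s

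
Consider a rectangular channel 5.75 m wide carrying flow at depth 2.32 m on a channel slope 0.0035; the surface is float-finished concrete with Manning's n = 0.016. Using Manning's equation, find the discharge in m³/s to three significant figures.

58.3 m³/s

A = b·y = 5.75 × 2.32 = 13.34 m²
P = b + 2y = 5.75 + 2×2.32 = 10.39 m
R = A/P = 13.34/10.39 = 1.284 m
Q = (1/n)·A·R^(2/3)·S^(1/2) = (1/0.016) × 13.34 × 1.284^(2/3) × 0.0035^(1/2) = 58.27 m³/s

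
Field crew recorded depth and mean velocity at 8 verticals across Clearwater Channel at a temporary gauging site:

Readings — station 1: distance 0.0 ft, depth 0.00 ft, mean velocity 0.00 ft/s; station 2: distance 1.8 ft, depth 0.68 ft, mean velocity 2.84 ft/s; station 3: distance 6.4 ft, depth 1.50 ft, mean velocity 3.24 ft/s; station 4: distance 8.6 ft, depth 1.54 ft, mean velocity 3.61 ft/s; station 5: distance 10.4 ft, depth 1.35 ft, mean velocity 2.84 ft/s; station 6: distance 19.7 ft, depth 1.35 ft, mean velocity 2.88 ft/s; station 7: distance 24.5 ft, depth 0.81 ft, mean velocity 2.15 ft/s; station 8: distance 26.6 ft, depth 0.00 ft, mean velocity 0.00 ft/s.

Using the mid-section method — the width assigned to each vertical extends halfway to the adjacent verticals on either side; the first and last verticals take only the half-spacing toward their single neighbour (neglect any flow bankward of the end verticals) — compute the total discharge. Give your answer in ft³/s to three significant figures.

w_2 = (6.4 − 0.0)/2 = 3.2 ft; q_2 = 2.84 × 0.68 × 3.2 = 6.180 ft³/s
w_3 = (8.6 − 1.8)/2 = 3.4 ft; q_3 = 3.24 × 1.50 × 3.4 = 16.52 ft³/s
w_4 = (10.4 − 6.4)/2 = 2 ft; q_4 = 3.61 × 1.54 × 2 = 11.12 ft³/s
w_5 = (19.7 − 8.6)/2 = 5.55 ft; q_5 = 2.84 × 1.35 × 5.55 = 21.28 ft³/s
w_6 = (24.5 − 10.4)/2 = 7.05 ft; q_6 = 2.88 × 1.35 × 7.05 = 27.41 ft³/s
w_7 = (26.6 − 19.7)/2 = 3.45 ft; q_7 = 2.15 × 0.81 × 3.45 = 6.008 ft³/s
Stations 1, 8 contribute zero (depth or velocity is 0).
Q = Σ qᵢ = 88.52 ft³/s

88.5 ft³/s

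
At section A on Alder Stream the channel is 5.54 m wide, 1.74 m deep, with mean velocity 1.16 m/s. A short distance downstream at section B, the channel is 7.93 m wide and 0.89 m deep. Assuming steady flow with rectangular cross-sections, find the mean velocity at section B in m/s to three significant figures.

1.58 m/s

Q = A₁V₁ = (5.54×1.74) × 1.16 = 11.18 m³/s
A₂ = 7.93 × 0.89 = 7.058 m²
V₂ = Q/A₂ = 11.18/7.058 = 1.584 m/s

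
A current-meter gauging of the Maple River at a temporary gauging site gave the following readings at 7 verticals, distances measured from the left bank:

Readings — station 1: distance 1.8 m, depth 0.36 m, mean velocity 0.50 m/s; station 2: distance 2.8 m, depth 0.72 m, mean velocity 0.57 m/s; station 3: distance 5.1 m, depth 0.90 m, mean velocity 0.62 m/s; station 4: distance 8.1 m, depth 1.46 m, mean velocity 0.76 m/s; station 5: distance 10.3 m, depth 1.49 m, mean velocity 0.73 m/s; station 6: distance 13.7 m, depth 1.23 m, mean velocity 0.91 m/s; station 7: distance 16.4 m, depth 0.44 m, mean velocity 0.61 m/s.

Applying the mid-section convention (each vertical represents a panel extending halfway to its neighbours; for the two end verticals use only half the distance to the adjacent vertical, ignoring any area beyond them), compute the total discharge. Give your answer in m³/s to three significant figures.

w_1 = (2.8 − 1.8)/2 = 0.5 m; q_1 = 0.50 × 0.36 × 0.5 = 0.09000 m³/s
w_2 = (5.1 − 1.8)/2 = 1.65 m; q_2 = 0.57 × 0.72 × 1.65 = 0.6772 m³/s
w_3 = (8.1 − 2.8)/2 = 2.65 m; q_3 = 0.62 × 0.90 × 2.65 = 1.479 m³/s
w_4 = (10.3 − 5.1)/2 = 2.6 m; q_4 = 0.76 × 1.46 × 2.6 = 2.885 m³/s
w_5 = (13.7 − 8.1)/2 = 2.8 m; q_5 = 0.73 × 1.49 × 2.8 = 3.046 m³/s
w_6 = (16.4 − 10.3)/2 = 3.05 m; q_6 = 0.91 × 1.23 × 3.05 = 3.414 m³/s
w_7 = (16.4 − 13.7)/2 = 1.35 m; q_7 = 0.61 × 0.44 × 1.35 = 0.3623 m³/s
Q = Σ qᵢ = 11.95 m³/s

12.0 m³/s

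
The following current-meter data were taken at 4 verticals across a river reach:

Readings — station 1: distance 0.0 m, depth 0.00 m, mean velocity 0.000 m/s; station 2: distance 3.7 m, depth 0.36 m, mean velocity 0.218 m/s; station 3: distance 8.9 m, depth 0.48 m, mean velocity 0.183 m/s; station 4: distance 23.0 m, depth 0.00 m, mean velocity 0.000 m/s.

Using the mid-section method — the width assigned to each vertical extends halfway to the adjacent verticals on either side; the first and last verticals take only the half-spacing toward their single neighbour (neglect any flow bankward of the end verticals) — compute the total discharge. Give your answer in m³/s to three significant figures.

1.20 m³/s

w_2 = (8.9 − 0.0)/2 = 4.45 m; q_2 = 0.218 × 0.36 × 4.45 = 0.3492 m³/s
w_3 = (23.0 − 3.7)/2 = 9.65 m; q_3 = 0.183 × 0.48 × 9.65 = 0.8477 m³/s
Stations 1, 4 contribute zero (depth or velocity is 0).
Q = Σ qᵢ = 1.197 m³/s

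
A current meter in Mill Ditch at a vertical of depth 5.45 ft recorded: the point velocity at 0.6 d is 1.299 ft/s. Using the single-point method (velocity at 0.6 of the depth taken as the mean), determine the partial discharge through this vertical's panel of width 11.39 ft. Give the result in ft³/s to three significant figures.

v̄ = v₀.₆ = 1.299 ft/s
q = v̄ × d × w = 1.299 × 5.45 × 11.39 = 80.64 ft³/s

80.6 ft³/s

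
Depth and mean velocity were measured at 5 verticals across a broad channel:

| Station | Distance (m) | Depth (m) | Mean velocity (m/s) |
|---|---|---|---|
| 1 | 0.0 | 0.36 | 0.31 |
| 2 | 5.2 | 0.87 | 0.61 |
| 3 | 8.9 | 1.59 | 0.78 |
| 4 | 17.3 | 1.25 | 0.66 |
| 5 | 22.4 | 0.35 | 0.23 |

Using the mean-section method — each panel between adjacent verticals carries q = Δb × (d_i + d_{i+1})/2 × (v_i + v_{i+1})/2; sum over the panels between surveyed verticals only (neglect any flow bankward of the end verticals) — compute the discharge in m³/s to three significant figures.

15.0 m³/s

Panel 1-2: Δb = 5.2 m, d̄ = (0.36+0.87)/2 = 0.615, v̄ = (0.31+0.61)/2 = 0.46 → q = 5.2×0.615×0.46 = 1.471 m³/s
Panel 2-3: Δb = 3.7 m, d̄ = (0.87+1.59)/2 = 1.23, v̄ = (0.61+0.78)/2 = 0.695 → q = 3.7×1.23×0.695 = 3.163 m³/s
Panel 3-4: Δb = 8.4 m, d̄ = (1.59+1.25)/2 = 1.42, v̄ = (0.78+0.66)/2 = 0.72 → q = 8.4×1.42×0.72 = 8.588 m³/s
Panel 4-5: Δb = 5.1 m, d̄ = (1.25+0.35)/2 = 0.8, v̄ = (0.66+0.23)/2 = 0.445 → q = 5.1×0.8×0.445 = 1.816 m³/s
Q = Σ q = 15.04 m³/s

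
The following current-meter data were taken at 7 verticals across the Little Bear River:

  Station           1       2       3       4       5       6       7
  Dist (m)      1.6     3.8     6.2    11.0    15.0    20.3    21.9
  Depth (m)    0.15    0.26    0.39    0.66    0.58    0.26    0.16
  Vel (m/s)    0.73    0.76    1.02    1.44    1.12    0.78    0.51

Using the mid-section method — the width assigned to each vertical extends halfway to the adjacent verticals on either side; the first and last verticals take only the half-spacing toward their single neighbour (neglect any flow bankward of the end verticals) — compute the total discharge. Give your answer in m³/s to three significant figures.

w_1 = (3.8 − 1.6)/2 = 1.1 m; q_1 = 0.73 × 0.15 × 1.1 = 0.1205 m³/s
w_2 = (6.2 − 1.6)/2 = 2.3 m; q_2 = 0.76 × 0.26 × 2.3 = 0.4545 m³/s
w_3 = (11.0 − 3.8)/2 = 3.6 m; q_3 = 1.02 × 0.39 × 3.6 = 1.432 m³/s
w_4 = (15.0 − 6.2)/2 = 4.4 m; q_4 = 1.44 × 0.66 × 4.4 = 4.182 m³/s
w_5 = (20.3 − 11.0)/2 = 4.65 m; q_5 = 1.12 × 0.58 × 4.65 = 3.021 m³/s
w_6 = (21.9 − 15.0)/2 = 3.45 m; q_6 = 0.78 × 0.26 × 3.45 = 0.6997 m³/s
w_7 = (21.9 − 20.3)/2 = 0.8 m; q_7 = 0.51 × 0.16 × 0.8 = 0.06528 m³/s
Q = Σ qᵢ = 9.974 m³/s

9.97 m³/s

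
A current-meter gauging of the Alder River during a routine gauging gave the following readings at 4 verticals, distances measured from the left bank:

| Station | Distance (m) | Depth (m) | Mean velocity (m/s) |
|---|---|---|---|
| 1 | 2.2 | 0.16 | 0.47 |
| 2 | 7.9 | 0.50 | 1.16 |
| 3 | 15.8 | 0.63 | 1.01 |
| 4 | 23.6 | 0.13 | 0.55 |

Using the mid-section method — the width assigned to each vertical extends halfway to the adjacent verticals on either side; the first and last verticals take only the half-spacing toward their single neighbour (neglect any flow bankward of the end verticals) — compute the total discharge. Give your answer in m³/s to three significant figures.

9.43 m³/s

w_1 = (7.9 − 2.2)/2 = 2.85 m; q_1 = 0.47 × 0.16 × 2.85 = 0.2143 m³/s
w_2 = (15.8 − 2.2)/2 = 6.8 m; q_2 = 1.16 × 0.50 × 6.8 = 3.944 m³/s
w_3 = (23.6 − 7.9)/2 = 7.85 m; q_3 = 1.01 × 0.63 × 7.85 = 4.995 m³/s
w_4 = (23.6 − 15.8)/2 = 3.9 m; q_4 = 0.55 × 0.13 × 3.9 = 0.2789 m³/s
Q = Σ qᵢ = 9.432 m³/s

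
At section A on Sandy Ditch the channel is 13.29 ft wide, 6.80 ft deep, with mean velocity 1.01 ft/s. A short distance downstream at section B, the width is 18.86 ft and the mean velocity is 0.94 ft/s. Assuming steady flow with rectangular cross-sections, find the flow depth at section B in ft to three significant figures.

Q = A₁V₁ = (13.29×6.80) × 1.01 = 91.28 ft³/s
d₂ = Q/(b₂ V₂) = 91.28/(18.86×0.94) = 5.149 ft

5.15 ft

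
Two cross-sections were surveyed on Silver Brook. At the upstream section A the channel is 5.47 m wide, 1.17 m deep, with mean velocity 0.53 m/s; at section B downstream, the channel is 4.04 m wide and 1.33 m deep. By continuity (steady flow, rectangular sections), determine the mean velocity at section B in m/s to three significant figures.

0.631 m/s

Q = A₁V₁ = (5.47×1.17) × 0.53 = 3.392 m³/s
A₂ = 4.04 × 1.33 = 5.373 m²
V₂ = Q/A₂ = 3.392/5.373 = 0.6313 m/s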